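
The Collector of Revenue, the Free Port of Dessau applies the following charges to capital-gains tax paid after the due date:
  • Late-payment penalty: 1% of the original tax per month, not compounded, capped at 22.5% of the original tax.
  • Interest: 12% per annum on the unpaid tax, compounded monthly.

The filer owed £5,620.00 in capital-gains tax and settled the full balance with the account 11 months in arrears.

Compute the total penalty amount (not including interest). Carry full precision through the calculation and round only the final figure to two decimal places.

£618.20

Penalty: 11 × 1% × £5,620.00 = £618.20 (below the 22.5% cap of £1,264.50)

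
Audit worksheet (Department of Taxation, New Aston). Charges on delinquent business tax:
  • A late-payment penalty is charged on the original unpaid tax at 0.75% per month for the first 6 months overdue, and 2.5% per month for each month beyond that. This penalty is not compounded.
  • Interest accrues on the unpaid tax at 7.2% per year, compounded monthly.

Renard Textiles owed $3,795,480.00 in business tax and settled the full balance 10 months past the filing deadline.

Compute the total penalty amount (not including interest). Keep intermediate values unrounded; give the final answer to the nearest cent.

$550,344.60

Penalty, months 1–6: 6 × 0.75% × $3,795,480.00 = $170,796.60
Penalty, months 7–10: 4 × 2.5% × $3,795,480.00 = $379,548.00
Total penalty = $170,796.60 + $379,548.00 = $550,344.60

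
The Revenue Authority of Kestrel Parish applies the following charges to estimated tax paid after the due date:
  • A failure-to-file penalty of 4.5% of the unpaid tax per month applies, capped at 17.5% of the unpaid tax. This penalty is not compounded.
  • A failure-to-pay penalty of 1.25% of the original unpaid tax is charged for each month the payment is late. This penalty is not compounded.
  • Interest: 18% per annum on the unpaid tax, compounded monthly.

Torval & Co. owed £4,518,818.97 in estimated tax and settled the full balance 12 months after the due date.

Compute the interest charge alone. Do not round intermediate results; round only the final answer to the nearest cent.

Interest (18%/yr ÷ 12 = 1.5%/month): £4,518,818.97 × ((1 + 0.015)^12 − 1) = £883,963.1041…

£883,963.10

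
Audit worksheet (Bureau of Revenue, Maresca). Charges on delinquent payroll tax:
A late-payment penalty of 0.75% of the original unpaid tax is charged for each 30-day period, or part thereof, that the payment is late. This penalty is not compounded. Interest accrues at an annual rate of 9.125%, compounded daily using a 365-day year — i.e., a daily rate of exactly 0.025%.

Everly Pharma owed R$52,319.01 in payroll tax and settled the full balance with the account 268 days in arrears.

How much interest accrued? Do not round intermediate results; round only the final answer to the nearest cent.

R$3,625.00

Interest: R$52,319.01 × ((1 + 0.00025)^268 − 1) = R$52,319.01 × 0.06928652… = R$3,625.0024…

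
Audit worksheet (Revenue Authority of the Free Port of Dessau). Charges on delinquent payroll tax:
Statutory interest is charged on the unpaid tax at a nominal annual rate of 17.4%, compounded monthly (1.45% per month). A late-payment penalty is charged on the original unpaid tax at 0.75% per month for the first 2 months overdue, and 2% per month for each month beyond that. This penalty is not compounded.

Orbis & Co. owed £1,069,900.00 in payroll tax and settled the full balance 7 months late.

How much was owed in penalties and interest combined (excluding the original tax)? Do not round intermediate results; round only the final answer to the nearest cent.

Penalty, months 1–2: 2 × 0.75% × £1,069,900.00 = £16,048.50
Penalty, months 3–7: 5 × 2% × £1,069,900.00 = £106,990.00
Interest: £1,069,900.00 × ((1 + 0.0145)^7 − 1) = £1,069,900.00 × 0.1060235… = £113,434.5561…
Penalties + interest = £123,038.5000 + £113,434.5561… = £236,473.06

£236,473.06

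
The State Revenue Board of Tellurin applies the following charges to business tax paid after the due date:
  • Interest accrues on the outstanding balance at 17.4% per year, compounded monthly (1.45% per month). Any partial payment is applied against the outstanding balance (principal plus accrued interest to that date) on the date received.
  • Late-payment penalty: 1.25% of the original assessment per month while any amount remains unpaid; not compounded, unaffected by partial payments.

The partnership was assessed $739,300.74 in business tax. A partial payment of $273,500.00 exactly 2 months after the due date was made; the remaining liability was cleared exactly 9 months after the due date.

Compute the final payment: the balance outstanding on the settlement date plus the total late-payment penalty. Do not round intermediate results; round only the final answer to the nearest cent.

$622,242.66

Balance at month 2: $739,300.7400 × (1 + 0.0145)^2 = $760,895.8994…
After $273,500.00 payment: $760,895.8994… − $273,500.00 = $487,395.8994…
Balance at month 9: $487,395.8994… × (1 + 0.0145)^7 = $539,071.3247…
Penalty: 9 × 1.25% × $739,300.74 = $83,171.33…
Final settlement = outstanding balance + penalty = $539,071.3247… + $83,171.33… = $622,242.66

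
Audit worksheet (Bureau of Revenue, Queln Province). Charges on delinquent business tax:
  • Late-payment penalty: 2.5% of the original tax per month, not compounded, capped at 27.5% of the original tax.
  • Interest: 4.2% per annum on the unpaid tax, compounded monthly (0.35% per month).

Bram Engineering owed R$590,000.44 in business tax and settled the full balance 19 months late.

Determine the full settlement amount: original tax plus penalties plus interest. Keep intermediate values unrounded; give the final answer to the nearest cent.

R$792,746.35

Penalty (uncapped): 19 × 2.5% × R$590,000.44 = R$280,250.21…; cap = 27.5% × R$590,000.44 = R$162,250.12… → penalty = R$162,250.12…
Interest: R$590,000.44 × ((1 + 0.0035)^19 − 1) = R$590,000.44 × 0.0686369… = R$40,495.7916…
Total = R$590,000.44 + R$162,250.1210 + R$40,495.7916… = R$792,746.35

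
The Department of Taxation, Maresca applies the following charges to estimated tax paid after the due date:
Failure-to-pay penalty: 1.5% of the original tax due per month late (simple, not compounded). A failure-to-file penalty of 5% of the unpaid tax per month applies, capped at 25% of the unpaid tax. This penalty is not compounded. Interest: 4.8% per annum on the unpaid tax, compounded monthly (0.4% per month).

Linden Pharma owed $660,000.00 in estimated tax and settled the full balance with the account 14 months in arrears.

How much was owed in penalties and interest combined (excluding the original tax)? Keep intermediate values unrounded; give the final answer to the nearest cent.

$341,536.51

Failure-to-file: 14 × 5% × $660,000.00 = $462,000.00, capped at 25% × $660,000.00 = $165,000.00
Failure-to-pay penalty: 14 × 1.5% × $660,000.00 = $138,600.00
Interest: $660,000.00 × ((1 + 0.004)^14 − 1) = $660,000.00 × 0.0574796… = $37,936.5059…
Penalties + interest = $303,600.0000 + $37,936.5059… = $341,536.51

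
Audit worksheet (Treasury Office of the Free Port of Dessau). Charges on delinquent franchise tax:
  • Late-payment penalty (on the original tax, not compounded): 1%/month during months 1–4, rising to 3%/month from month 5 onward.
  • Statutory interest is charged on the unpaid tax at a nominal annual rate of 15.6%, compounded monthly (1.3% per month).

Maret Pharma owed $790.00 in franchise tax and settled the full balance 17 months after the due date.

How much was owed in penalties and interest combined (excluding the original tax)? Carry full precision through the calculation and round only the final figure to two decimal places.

$533.68

Penalty, months 1–4: 4 × 1% × $790.00 = $31.60
Penalty, months 5–17: 13 × 3% × $790.00 = $308.10
Interest: $790.00 × ((1 + 0.013)^17 − 1) = $790.00 × 0.2455483… = $193.9832…
Penalties + interest = $339.7000 + $193.9832… = $533.68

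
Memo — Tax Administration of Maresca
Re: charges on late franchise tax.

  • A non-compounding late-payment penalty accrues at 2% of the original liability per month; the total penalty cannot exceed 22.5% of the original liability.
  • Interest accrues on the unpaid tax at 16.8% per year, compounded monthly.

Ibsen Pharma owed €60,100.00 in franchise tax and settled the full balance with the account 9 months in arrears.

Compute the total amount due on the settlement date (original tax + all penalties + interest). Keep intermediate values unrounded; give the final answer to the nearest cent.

Penalty: 9 × 2% × €60,100.00 = €10,818.00 (below the 22.5% cap of €13,522.50)
Interest (16.8%/yr ÷ 12 = 1.4%/month): €60,100.00 × ((1 + 0.014)^9 − 1) = €8,010.8134…
Total = €60,100.00 + €10,818.0000 + €8,010.8134… = €78,928.81

€78,928.81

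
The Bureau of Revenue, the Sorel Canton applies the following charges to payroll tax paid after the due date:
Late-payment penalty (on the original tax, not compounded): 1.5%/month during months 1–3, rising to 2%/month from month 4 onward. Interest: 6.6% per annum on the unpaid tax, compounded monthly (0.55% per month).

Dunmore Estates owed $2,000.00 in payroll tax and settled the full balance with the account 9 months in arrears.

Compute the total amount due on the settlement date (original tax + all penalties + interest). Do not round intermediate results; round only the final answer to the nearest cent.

$2,431.21

Penalty, months 1–3: 3 × 1.5% × $2,000.00 = $90.00
Penalty, months 4–9: 6 × 2% × $2,000.00 = $240.00
Interest: $2,000.00 × ((1 + 0.0055)^9 − 1) = $2,000.00 × 0.0506031… = $101.2062…
Total = $2,000.00 + $330.0000 + $101.2062… = $2,431.21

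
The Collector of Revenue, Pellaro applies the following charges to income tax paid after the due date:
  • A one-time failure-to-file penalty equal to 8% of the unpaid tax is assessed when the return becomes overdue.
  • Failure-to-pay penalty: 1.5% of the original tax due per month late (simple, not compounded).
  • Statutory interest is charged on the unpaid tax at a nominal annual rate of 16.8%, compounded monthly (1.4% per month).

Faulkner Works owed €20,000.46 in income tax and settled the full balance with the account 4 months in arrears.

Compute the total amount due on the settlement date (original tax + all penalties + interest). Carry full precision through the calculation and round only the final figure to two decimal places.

Failure-to-file penalty: 8% × €20,000.46 = €1,600.04…
Failure-to-pay penalty = 1.5% × €20,000.46 × 4 mo = €1,200.03…
Interest: €20,000.46 × ((1 + 0.014)^4 − 1) = €20,000.46 × 0.0571870… = €1,143.7666…
Total = €20,000.46 + €2,800.0644 + €1,143.7666… = €23,944.29

€23,944.29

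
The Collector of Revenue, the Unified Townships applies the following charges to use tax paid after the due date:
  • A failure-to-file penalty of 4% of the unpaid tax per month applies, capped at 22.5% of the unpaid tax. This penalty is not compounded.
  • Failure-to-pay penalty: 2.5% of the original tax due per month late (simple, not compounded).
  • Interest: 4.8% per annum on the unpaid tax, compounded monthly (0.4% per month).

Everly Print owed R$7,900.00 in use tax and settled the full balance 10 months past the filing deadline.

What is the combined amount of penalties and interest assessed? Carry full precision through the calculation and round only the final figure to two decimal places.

R$4,074.25

Failure-to-file: 10 × 4% × R$7,900.00 = R$3,160.00, capped at 22.5% × R$7,900.00 = R$1,777.50
Failure-to-pay penalty: 10 × 2.5% × R$7,900.00 = R$1,975.00
Interest: R$7,900.00 × ((1 + 0.004)^10 − 1) = R$7,900.00 × 0.0407277… = R$321.7491…
Penalties + interest = R$3,752.5000 + R$321.7491… = R$4,074.25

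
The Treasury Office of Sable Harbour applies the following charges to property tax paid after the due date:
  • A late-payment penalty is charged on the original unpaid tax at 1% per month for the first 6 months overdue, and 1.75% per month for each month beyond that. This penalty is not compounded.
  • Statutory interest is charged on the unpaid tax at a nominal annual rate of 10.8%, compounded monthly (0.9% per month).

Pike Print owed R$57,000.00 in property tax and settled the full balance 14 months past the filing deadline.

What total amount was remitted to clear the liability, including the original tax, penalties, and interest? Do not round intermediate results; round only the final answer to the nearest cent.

R$76,017.65

Penalty, months 1–6: 6 × 1% × R$57,000.00 = R$3,420.00
Penalty, months 7–14: 8 × 1.75% × R$57,000.00 = R$7,980.00
Interest: R$57,000.00 × ((1 + 0.009)^14 − 1) = R$57,000.00 × 0.1336430… = R$7,617.6535…
Total = R$57,000.00 + R$11,400.0000 + R$7,617.6535… = R$76,017.65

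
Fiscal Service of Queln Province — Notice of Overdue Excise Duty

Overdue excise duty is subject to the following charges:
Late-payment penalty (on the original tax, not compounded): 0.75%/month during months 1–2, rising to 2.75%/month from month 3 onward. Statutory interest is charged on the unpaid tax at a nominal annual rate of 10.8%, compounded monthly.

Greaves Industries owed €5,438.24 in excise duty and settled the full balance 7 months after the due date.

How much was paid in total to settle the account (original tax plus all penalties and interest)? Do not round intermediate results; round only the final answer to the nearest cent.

Penalty, months 1–2: 2 × 0.75% × €5,438.24 = €81.57…
Penalty, months 3–7: 5 × 2.75% × €5,438.24 = €747.76…
Interest (10.8%/yr ÷ 12 = 0.9%/month): €5,438.24 × ((1 + 0.009)^7 − 1) = €351.9996…
Total = €5,438.24 + €829.3316 + €351.9996… = €6,619.57

€6,619.57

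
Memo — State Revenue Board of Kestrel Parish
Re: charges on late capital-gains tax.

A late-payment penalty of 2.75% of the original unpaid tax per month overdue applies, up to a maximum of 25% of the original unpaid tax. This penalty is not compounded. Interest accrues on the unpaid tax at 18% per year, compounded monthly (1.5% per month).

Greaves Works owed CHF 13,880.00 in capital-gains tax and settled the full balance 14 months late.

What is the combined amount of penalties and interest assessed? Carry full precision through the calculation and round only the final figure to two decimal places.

Penalty (uncapped): 14 × 2.75% × CHF 13,880.00 = CHF 5,343.80; cap = 25% × CHF 13,880.00 = CHF 3,470.00 → penalty = CHF 3,470.00
Interest: CHF 13,880.00 × ((1 + 0.015)^14 − 1) = CHF 13,880.00 × 0.2317557… = CHF 3,216.7695…
Penalties + interest = CHF 3,470.0000 + CHF 3,216.7695… = CHF 6,686.77

CHF 6,686.77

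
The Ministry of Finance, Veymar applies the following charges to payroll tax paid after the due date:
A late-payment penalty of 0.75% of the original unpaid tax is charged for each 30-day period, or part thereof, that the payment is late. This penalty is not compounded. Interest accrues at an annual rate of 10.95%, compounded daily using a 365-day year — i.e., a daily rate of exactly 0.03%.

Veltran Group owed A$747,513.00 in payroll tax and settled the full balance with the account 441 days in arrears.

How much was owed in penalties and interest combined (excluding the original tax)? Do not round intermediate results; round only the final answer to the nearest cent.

A$189,814.52

Penalty periods: ⌈441/30⌉ = 15; penalty = 15 × 0.75% × A$747,513.00 = A$84,095.21…
Interest: A$747,513.00 × ((1 + 0.0003)^441 − 1) = A$747,513.00 × 0.14142806… = A$105,719.3103…
Penalties + interest = A$84,095.2125 + A$105,719.3103… = A$189,814.52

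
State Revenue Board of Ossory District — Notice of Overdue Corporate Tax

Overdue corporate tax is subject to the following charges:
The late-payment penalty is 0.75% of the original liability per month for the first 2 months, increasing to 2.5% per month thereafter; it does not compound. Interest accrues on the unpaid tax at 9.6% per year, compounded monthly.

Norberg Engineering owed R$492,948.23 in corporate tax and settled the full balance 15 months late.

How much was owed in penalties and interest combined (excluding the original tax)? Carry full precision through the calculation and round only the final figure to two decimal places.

Penalty, months 1–2: 2 × 0.75% × R$492,948.23 = R$7,394.22…
Penalty, months 3–15: 13 × 2.5% × R$492,948.23 = R$160,208.17…
Interest (9.6%/yr ÷ 12 = 0.8%/month): R$492,948.23 × ((1 + 0.008)^15 − 1) = R$62,584.0422…
Penalties + interest = R$167,602.3982 + R$62,584.0422… = R$230,186.44

R$230,186.44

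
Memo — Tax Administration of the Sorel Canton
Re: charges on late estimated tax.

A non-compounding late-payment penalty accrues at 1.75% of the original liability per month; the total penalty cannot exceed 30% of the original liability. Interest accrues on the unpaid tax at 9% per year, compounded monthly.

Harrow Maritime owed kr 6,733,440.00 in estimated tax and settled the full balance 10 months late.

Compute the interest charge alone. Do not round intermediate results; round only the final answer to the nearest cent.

Interest (9%/yr ÷ 12 = 0.75%/month): kr 6,733,440.00 × ((1 + 0.0075)^10 − 1) = kr 522,397.4150…

kr 522,397.41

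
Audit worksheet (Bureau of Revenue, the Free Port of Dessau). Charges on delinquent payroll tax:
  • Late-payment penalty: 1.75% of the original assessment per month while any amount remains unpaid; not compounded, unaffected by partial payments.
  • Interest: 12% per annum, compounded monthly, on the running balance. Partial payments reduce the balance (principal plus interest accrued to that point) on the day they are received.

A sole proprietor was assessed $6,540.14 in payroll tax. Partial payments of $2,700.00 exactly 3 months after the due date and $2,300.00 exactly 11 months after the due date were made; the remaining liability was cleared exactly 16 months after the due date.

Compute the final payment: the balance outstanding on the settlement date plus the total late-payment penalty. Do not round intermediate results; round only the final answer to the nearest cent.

Monthly rate = 12% ÷ 12 = 1%
Balance at month 3: $6,540.1400 × (1 + 0.01)^3 = $6,738.3128…
After $2,700.00 payment: $6,738.3128… − $2,700.00 = $4,038.3128…
Balance at month 11: $4,038.3128… × (1 + 0.01)^8 = $4,372.9141…
After $2,300.00 payment: $4,372.9141… − $2,300.00 = $2,072.9141…
Balance at month 16: $2,072.9141… × (1 + 0.01)^5 = $2,178.6535…
Penalty: 16 × 1.75% × $6,540.14 = $1,831.24…
Final settlement = outstanding balance + penalty = $2,178.6535… + $1,831.24… = $4,009.89

$4,009.89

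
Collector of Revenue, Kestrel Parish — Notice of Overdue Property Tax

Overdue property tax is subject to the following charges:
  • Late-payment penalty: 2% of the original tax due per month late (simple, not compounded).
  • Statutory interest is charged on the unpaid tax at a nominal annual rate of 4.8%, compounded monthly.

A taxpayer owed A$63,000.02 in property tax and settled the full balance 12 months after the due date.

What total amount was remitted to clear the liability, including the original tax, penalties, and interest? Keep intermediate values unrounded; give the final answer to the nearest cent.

Late-payment penalty = 2% × A$63,000.02 × 12 mo = A$15,120.00…
Interest (4.8%/yr ÷ 12 = 0.4%/month): A$63,000.02 × ((1 + 0.004)^12 − 1) = A$3,091.4241…
Total = A$63,000.02 + A$15,120.0048 + A$3,091.4241… = A$81,211.45

A$81,211.45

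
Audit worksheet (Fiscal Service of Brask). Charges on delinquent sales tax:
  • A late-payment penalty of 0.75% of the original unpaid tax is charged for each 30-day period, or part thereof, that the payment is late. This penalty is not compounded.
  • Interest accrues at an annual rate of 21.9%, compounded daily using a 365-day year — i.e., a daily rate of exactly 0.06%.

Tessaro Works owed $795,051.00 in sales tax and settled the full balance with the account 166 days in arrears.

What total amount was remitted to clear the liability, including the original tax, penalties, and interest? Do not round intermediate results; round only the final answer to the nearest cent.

$914,066.91

Penalty periods: ⌈166/30⌉ = 6; penalty = 6 × 0.75% × $795,051.00 = $35,777.30…
Interest: $795,051.00 × ((1 + 0.0006)^166 − 1) = $795,051.00 × 0.10469594… = $83,238.6138…
Total = $795,051.00 + $35,777.2950 + $83,238.6138… = $914,066.91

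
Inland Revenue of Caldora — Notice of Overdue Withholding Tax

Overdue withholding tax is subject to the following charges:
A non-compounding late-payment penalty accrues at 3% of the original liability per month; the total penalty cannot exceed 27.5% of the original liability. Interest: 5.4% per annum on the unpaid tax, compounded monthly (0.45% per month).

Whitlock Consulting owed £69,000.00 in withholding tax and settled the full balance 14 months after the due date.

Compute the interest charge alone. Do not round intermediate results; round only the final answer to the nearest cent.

£4,476.47

Interest: £69,000.00 × ((1 + 0.0045)^14 − 1) = £69,000.00 × 0.0648763… = £4,476.4670…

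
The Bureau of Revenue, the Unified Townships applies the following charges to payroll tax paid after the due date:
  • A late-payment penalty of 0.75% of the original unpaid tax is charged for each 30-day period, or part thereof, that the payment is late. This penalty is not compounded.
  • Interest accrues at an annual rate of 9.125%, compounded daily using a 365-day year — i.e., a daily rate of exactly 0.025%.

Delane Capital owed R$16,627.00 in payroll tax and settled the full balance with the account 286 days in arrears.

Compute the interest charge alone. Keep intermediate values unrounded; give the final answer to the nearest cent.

R$1,232.20

Interest: R$16,627.00 × ((1 + 0.00025)^286 − 1) = R$16,627.00 × 0.07410855… = R$1,232.2029…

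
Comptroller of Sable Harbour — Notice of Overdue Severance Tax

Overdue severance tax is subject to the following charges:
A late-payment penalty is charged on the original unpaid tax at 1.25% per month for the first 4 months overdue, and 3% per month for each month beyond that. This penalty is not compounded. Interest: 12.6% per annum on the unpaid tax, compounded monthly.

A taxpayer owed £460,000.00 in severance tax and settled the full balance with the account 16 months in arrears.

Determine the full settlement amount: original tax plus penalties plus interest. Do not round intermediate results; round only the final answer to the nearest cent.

£732,274.44

Penalty, months 1–4: 4 × 1.25% × £460,000.00 = £23,000.00
Penalty, months 5–16: 12 × 3% × £460,000.00 = £165,600.00
Interest (12.6%/yr ÷ 12 = 1.05%/month): £460,000.00 × ((1 + 0.0105)^16 − 1) = £83,674.4419…
Total = £460,000.00 + £188,600.0000 + £83,674.4419… = £732,274.44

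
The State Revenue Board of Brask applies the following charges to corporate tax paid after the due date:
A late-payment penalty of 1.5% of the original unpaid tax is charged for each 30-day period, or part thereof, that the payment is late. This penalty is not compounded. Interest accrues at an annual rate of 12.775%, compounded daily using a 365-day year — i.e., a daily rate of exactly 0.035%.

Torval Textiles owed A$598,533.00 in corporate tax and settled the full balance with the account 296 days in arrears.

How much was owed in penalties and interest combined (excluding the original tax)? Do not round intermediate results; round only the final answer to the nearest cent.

A$155,101.81

Penalty periods: ⌈296/30⌉ = 10; penalty = 10 × 1.5% × A$598,533.00 = A$89,779.95
Interest: A$598,533.00 × ((1 + 0.00035)^296 − 1) = A$598,533.00 × 0.10913660… = A$65,321.8562…
Penalties + interest = A$89,779.9500 + A$65,321.8562… = A$155,101.81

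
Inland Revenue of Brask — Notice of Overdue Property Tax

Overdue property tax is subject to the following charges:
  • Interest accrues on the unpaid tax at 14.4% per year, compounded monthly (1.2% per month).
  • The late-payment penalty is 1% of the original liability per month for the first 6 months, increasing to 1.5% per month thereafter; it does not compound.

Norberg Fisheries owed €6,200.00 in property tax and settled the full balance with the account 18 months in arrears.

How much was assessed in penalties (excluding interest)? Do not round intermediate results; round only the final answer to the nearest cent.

Penalty, months 1–6: 6 × 1% × €6,200.00 = €372.00
Penalty, months 7–18: 12 × 1.5% × €6,200.00 = €1,116.00
Total penalty = €372.00 + €1,116.00 = €1,488.00

€1,488.00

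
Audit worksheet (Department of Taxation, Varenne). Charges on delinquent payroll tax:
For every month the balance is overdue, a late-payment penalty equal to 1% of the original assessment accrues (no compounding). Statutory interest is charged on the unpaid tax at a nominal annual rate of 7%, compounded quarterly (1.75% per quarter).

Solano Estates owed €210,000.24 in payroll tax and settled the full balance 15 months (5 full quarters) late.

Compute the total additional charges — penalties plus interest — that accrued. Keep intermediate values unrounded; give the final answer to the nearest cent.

Late-payment penalty = 1% × €210,000.24 × 15 mo = €31,500.04…
Interest: €210,000.24 × ((1 + 0.0175)^5 − 1) = €210,000.24 × 0.0906166… = €19,029.5003…
Penalties + interest = €31,500.0360 + €19,029.5003… = €50,529.54

€50,529.54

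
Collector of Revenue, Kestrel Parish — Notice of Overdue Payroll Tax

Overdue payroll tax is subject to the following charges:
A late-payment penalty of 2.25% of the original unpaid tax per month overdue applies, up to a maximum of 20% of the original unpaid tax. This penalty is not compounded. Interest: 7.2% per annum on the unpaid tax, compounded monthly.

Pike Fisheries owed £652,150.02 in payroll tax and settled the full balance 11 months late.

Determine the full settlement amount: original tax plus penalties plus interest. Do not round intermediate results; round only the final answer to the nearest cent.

Penalty (uncapped): 11 × 2.25% × £652,150.02 = £161,407.13…; cap = 20% × £652,150.02 = £130,430.00… → penalty = £130,430.00…
Interest (7.2%/yr ÷ 12 = 0.6%/month): £652,150.02 × ((1 + 0.006)^11 − 1) = £44,356.6823…
Total = £652,150.02 + £130,430.0040 + £44,356.6823… = £826,936.71

£826,936.71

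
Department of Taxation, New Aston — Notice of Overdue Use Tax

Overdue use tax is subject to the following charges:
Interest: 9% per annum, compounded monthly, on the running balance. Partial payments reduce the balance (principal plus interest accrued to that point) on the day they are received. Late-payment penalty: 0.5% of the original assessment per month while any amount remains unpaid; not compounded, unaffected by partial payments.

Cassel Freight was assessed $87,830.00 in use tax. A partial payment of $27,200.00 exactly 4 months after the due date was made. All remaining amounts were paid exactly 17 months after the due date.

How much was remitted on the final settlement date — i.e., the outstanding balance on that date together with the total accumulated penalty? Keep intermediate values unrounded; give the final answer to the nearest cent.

Monthly rate = 9% ÷ 12 = 0.75%
Balance at month 4: $87,830.0000 × (1 + 0.0075)^4 = $90,494.6911…
After $27,200.00 payment: $90,494.6911… − $27,200.00 = $63,294.6911…
Balance at month 17: $63,294.6911… × (1 + 0.0075)^13 = $69,751.4110…
Penalty: 17 × 0.5% × $87,830.00 = $7,465.55
Final settlement = outstanding balance + penalty = $69,751.4110… + $7,465.55 = $77,216.96

$77,216.96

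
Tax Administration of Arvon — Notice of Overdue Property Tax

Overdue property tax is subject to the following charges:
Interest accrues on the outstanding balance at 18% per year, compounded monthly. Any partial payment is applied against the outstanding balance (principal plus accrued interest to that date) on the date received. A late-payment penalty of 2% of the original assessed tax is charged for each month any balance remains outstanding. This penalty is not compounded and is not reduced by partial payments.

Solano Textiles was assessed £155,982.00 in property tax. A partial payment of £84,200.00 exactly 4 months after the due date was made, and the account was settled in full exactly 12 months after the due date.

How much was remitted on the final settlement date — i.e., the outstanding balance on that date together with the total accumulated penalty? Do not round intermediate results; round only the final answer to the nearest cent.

£129,079.92

Monthly rate = 18% ÷ 12 = 1.5%
Balance at month 4: £155,982.0000 × (1 + 0.015)^4 = £165,553.6094…
After £84,200.00 payment: £165,553.6094… − £84,200.00 = £81,353.6094…
Balance at month 12: £81,353.6094… × (1 + 0.015)^8 = £91,644.2378…
Penalty: 12 × 2% × £155,982.00 = £37,435.68
Final settlement = outstanding balance + penalty = £91,644.2378… + £37,435.68 = £129,079.92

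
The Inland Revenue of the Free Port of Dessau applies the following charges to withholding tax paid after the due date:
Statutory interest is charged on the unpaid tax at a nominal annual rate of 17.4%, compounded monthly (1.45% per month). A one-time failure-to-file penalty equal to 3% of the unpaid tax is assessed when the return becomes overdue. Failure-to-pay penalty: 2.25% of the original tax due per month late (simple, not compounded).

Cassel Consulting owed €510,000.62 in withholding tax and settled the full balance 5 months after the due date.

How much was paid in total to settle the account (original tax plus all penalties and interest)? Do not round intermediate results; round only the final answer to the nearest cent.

Failure-to-file penalty: 3% × €510,000.62 = €15,300.02…
Failure-to-pay penalty: 5 × 2.25% × €510,000.62 = €57,375.07…
Interest: €510,000.62 × ((1 + 0.0145)^5 − 1) = €510,000.62 × 0.0746332… = €38,062.9823…
Total = €510,000.62 + €72,675.0884… + €38,062.9823… = €620,738.69

€620,738.69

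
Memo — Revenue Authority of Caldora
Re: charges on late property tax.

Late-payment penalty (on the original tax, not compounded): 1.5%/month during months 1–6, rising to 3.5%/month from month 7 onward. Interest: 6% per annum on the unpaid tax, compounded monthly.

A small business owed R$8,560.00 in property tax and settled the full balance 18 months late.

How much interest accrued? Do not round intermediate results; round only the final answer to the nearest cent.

Interest (6%/yr ÷ 12 = 0.5%/month): R$8,560.00 × ((1 + 0.005)^18 − 1) = R$804.0317…

R$804.03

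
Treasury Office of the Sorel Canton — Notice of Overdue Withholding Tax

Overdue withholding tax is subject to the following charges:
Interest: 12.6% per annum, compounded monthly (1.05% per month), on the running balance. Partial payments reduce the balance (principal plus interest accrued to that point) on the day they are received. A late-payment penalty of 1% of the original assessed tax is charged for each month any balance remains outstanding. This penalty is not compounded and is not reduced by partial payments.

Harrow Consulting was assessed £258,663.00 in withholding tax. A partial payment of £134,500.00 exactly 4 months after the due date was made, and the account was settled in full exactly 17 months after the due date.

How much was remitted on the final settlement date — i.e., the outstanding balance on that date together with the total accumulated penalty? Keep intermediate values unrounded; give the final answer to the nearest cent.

£198,835.15

Balance at month 4: £258,663.0000 × (1 + 0.0105)^4 = £269,699.1525…
After £134,500.00 payment: £269,699.1525… − £134,500.00 = £135,199.1525…
Balance at month 17: £135,199.1525… × (1 + 0.0105)^13 = £154,862.4412…
Penalty: 17 × 1% × £258,663.00 = £43,972.71
Final settlement = outstanding balance + penalty = £154,862.4412… + £43,972.71 = £198,835.15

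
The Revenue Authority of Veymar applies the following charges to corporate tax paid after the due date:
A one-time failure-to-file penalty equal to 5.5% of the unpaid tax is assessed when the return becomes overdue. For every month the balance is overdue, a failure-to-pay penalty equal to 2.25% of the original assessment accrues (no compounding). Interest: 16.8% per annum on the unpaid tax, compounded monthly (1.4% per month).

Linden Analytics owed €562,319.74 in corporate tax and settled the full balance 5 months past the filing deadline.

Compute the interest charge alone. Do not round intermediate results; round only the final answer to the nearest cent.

€40,480.07

Interest: €562,319.74 × ((1 + 0.014)^5 − 1) = €562,319.74 × 0.0719876… = €40,480.0669…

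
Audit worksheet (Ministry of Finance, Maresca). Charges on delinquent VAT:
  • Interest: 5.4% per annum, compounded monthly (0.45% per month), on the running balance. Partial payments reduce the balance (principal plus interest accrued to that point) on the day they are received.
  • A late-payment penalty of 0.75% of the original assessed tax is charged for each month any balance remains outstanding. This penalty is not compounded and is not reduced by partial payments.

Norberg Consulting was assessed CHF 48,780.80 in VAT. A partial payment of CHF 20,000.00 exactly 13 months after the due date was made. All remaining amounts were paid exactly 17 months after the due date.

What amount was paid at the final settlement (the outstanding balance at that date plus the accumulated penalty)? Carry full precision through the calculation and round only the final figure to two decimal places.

Balance at month 13: CHF 48,780.8000 × (1 + 0.0045)^13 = CHF 51,712.8118…
After CHF 20,000.00 payment: CHF 51,712.8118… − CHF 20,000.00 = CHF 31,712.8118…
Balance at month 17: CHF 31,712.8118… × (1 + 0.0045)^4 = CHF 32,287.5071…
Penalty: 17 × 0.75% × CHF 48,780.80 = CHF 6,219.55…
Final settlement = outstanding balance + penalty = CHF 32,287.5071… + CHF 6,219.55… = CHF 38,507.06

CHF 38,507.06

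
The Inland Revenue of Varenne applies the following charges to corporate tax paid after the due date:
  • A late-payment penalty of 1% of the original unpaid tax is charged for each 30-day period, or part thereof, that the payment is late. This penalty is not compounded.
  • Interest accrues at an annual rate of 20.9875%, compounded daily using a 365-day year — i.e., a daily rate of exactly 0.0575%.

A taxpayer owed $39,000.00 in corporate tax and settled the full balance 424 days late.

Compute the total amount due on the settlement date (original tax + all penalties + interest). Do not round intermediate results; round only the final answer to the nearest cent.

$55,613.99

Penalty periods: ⌈424/30⌉ = 15; penalty = 15 × 1% × $39,000.00 = $5,850.00
Interest: $39,000.00 × ((1 + 0.000575)^424 − 1) = $39,000.00 × 0.27599968… = $10,763.9875…
Total = $39,000.00 + $5,850.0000 + $10,763.9875… = $55,613.99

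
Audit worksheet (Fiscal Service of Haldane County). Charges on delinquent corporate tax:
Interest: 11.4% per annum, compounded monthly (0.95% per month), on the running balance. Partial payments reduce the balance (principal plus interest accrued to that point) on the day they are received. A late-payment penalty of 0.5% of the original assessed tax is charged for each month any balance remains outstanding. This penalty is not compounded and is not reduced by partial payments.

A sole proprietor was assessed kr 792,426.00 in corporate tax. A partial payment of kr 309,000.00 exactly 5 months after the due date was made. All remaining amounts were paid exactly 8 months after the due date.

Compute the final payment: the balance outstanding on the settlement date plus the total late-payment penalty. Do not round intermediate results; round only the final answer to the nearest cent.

kr 568,497.95

Balance at month 5: kr 792,426.0000 × (1 + 0.0095)^5 = kr 830,788.2259…
After kr 309,000.00 payment: kr 830,788.2259… − kr 309,000.00 = kr 521,788.2259…
Balance at month 8: kr 521,788.2259… × (1 + 0.0095)^3 = kr 536,800.9118…
Penalty: 8 × 0.5% × kr 792,426.00 = kr 31,697.04
Final settlement = outstanding balance + penalty = kr 536,800.9118… + kr 31,697.04 = kr 568,497.95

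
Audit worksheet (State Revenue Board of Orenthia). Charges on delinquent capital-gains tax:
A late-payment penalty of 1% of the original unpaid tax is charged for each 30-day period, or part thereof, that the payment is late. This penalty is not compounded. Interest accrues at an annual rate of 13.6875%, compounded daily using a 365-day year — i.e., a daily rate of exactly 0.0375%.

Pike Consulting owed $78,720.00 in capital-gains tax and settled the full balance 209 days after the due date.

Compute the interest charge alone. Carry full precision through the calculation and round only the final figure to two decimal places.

$6,416.65

Interest: $78,720.00 × ((1 + 0.000375)^209 − 1) = $78,720.00 × 0.08151227… = $6,416.6456…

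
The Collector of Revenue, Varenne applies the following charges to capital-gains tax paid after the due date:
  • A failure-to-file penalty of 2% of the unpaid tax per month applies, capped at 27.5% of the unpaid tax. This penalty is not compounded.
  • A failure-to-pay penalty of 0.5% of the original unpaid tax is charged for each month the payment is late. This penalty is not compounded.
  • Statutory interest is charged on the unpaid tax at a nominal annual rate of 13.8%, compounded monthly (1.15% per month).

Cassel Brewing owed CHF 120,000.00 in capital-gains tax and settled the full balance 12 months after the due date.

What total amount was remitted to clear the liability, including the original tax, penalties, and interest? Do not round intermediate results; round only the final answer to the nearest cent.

Failure-to-file: 12 × 2% × CHF 120,000.00 = CHF 28,800.00 (under the 27.5% cap)
Failure-to-pay penalty = 0.5% × CHF 120,000.00 × 12 mo = CHF 7,200.00
Interest: CHF 120,000.00 × ((1 + 0.0115)^12 − 1) = CHF 120,000.00 × 0.1470719… = CHF 17,648.6294…
Total = CHF 120,000.00 + CHF 36,000.0000 + CHF 17,648.6294… = CHF 173,648.63

CHF 173,648.63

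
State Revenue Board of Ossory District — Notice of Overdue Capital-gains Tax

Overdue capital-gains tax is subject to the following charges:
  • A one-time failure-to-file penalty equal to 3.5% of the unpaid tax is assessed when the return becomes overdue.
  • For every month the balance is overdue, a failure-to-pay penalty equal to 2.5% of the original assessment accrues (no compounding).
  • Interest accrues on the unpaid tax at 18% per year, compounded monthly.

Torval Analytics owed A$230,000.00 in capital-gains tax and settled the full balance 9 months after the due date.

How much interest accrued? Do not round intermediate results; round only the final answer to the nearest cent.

Interest (18%/yr ÷ 12 = 1.5%/month): A$230,000.00 × ((1 + 0.015)^9 − 1) = A$32,979.6943…

A$32,979.69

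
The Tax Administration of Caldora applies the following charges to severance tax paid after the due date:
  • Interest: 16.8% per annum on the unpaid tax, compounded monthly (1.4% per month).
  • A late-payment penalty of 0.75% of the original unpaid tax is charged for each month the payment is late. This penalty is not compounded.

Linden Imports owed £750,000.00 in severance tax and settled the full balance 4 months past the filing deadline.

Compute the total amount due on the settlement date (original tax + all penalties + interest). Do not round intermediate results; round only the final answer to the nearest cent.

Late-payment penalty = 0.75% × £750,000.00 × 4 mo = £22,500.00
Interest: £750,000.00 × ((1 + 0.014)^4 − 1) = £750,000.00 × 0.0571870… = £42,890.2608…
Total = £750,000.00 + £22,500.0000 + £42,890.2608… = £815,390.26

£815,390.26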